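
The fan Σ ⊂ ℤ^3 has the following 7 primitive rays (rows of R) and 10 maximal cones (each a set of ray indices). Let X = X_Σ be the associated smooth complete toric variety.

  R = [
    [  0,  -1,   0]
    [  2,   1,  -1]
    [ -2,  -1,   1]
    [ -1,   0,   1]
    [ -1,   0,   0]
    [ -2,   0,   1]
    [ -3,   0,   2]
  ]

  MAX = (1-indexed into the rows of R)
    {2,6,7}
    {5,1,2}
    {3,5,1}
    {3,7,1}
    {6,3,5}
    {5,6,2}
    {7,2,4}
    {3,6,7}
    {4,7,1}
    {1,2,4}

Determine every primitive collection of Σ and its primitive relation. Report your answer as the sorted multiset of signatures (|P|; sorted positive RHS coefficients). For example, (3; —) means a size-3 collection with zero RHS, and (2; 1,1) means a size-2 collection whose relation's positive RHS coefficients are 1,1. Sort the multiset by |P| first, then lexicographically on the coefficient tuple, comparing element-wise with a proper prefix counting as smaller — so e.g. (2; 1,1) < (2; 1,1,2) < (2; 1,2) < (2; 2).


Δ(Σ) — 7 vertices, 7 min non-faces:

  P = {2,3}:  v_{2} + v_{3} = 0  →  sig = (2; —)
  P = {1,6}:  v_{1} + v_{6} = v_{3}  →  sig = (2; 1)
  P = {4,5}:  v_{4} + v_{5} = v_{6}  →  sig = (2; 1)
  P = {4,6}:  v_{4} + v_{6} = v_{7}  →  sig = (2; 1)
  P = {3,4}:  v_{3} + v_{4} = v_{1} + v_{7}  →  sig = (2; 1,1)
  P = {5,7}:  v_{5} + v_{7} = 2·v_{6}  →  sig = (2; 2)
  P = {1,2,7}:  v_{1} + v_{2} + v_{7} = v_{4}  →  sig = (3; 1)

Sorted signature multiset PRS(X):
    (2; —)
    (2; 1)
    (2; 1)
    (2; 1)
    (2; 1,1)
    (2; 2)
    (3; 1)


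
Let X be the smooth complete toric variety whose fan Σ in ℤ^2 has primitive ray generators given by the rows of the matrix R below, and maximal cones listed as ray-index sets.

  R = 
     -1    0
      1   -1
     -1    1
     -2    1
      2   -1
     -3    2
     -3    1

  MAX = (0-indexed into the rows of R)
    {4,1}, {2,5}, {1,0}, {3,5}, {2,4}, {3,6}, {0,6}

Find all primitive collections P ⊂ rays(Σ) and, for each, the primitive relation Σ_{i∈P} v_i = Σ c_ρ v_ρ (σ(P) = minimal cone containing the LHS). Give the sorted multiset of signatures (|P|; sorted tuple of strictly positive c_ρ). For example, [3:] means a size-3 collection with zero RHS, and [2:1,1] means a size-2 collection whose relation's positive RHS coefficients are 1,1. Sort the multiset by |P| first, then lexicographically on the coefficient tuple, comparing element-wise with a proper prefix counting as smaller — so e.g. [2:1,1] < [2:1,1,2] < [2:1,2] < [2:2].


Δ(Σ) — 7 vertices, 14 min non-faces:

  P = {1,2}:  v_{1} + v_{2} = 0 ; sig = [2:]
  P = {3,4}:  v_{3} + v_{4} = 0 ; sig = [2:]
  P = {0,2}:  v_{0} + v_{2} = v_{3} ; sig = [2:1]
  P = {0,3}:  v_{0} + v_{3} = v_{6} ; sig = [2:1]
  P = {0,4}:  v_{0} + v_{4} = v_{1} ; sig = [2:1]
  P = {1,3}:  v_{1} + v_{3} = v_{0} ; sig = [2:1]
  P = {1,5}:  v_{1} + v_{5} = v_{3} ; sig = [2:1]
  P = {2,3}:  v_{2} + v_{3} = v_{5} ; sig = [2:1]
  P = {4,5}:  v_{4} + v_{5} = v_{2} ; sig = [2:1]
  P = {4,6}:  v_{4} + v_{6} = v_{0} ; sig = [2:1]
  P = {0,5}:  v_{0} + v_{5} = 2·v_{3} ; sig = [2:2]
  P = {1,6}:  v_{1} + v_{6} = 2·v_{0} ; sig = [2:2]
  P = {2,6}:  v_{2} + v_{6} = 2·v_{3} ; sig = [2:2]
  P = {5,6}:  v_{5} + v_{6} = 3·v_{3} ; sig = [2:3]

so the primitive-relation signature multiset is
{ [2:] ×2,  [2:1] ×8,  [2:2] ×3,  [2:3] }


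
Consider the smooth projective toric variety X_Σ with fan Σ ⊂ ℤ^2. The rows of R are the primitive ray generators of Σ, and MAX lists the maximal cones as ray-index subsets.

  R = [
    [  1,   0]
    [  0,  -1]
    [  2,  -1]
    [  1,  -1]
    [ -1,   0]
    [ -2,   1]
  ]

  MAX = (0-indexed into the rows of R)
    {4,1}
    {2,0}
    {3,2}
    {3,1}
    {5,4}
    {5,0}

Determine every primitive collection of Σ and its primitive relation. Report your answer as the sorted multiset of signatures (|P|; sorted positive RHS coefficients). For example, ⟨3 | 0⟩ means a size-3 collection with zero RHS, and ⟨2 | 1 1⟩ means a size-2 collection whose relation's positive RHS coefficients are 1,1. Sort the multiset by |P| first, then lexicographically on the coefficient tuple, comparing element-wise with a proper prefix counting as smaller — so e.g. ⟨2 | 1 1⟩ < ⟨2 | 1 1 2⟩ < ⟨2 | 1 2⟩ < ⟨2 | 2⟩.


9 collections generate NE(X_Σ); each relation:

  • {0,4}:  v_{0} + v_{4} = 0  ⟹  sig = ⟨2 | 0⟩
  • {2,5}:  v_{2} + v_{5} = 0  ⟹  sig = ⟨2 | 0⟩
  • {0,1}:  v_{0} + v_{1} = v_{3}  ⟹  sig = ⟨2 | 1⟩
  • {0,3}:  v_{0} + v_{3} = v_{2}  ⟹  sig = ⟨2 | 1⟩
  • {2,4}:  v_{2} + v_{4} = v_{3}  ⟹  sig = ⟨2 | 1⟩
  • {3,4}:  v_{3} + v_{4} = v_{1}  ⟹  sig = ⟨2 | 1⟩
  • {3,5}:  v_{3} + v_{5} = v_{4}  ⟹  sig = ⟨2 | 1⟩
  • {1,2}:  v_{1} + v_{2} = 2·v_{3}  ⟹  sig = ⟨2 | 2⟩
  • {1,5}:  v_{1} + v_{5} = 2·v_{4}  ⟹  sig = ⟨2 | 2⟩

Sorted signature multiset PRS(X):
[⟨2 | 0⟩, ⟨2 | 0⟩, ⟨2 | 1⟩, ⟨2 | 1⟩, ⟨2 | 1⟩, ⟨2 | 1⟩, ⟨2 | 1⟩, ⟨2 | 2⟩, ⟨2 | 2⟩]


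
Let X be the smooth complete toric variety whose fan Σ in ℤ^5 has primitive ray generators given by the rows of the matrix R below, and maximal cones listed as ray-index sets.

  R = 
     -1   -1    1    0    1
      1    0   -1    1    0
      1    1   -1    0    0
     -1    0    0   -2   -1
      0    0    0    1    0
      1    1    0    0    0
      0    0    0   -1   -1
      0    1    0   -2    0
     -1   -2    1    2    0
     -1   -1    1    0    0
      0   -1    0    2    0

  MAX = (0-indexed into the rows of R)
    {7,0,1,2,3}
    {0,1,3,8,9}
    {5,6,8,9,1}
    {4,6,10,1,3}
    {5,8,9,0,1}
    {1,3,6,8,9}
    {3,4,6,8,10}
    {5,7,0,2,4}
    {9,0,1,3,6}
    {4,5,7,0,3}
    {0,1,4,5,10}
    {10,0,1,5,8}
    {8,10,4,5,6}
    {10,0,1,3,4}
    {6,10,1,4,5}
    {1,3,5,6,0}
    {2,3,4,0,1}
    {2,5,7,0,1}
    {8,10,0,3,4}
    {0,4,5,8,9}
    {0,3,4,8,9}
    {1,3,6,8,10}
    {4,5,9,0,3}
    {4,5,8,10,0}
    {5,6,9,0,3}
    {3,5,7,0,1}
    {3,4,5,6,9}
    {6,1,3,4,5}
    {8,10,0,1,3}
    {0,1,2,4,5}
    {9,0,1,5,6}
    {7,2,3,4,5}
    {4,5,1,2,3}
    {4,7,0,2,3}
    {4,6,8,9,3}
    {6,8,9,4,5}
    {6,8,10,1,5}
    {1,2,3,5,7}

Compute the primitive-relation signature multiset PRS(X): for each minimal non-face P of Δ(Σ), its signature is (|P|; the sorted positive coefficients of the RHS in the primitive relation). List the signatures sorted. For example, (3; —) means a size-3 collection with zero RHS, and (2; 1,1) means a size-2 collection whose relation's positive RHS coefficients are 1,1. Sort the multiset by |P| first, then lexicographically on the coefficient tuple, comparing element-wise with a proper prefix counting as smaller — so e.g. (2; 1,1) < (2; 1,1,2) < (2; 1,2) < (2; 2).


20 collections generate NE(X_Σ); each relation:

  {2,9}:  v_{2} + v_{9} = 0  ⇒ sig = (2; —)
  {7,10}:  v_{7} + v_{10} = 0  ⇒ sig = (2; —)
  {2,8}:  v_{2} + v_{8} = v_{10}  ⇒ sig = (2; 1)
  {7,8}:  v_{7} + v_{8} = v_{9}  ⇒ sig = (2; 1)
  {9,10}:  v_{9} + v_{10} = v_{8}  ⇒ sig = (2; 1)
  {2,10}:  v_{2} + v_{10} = v_{1} + v_{4}  ⇒ sig = (2; 1,1)
  {2,6}:  v_{2} + v_{6} = v_{1} + v_{3} + v_{5}  ⇒ sig = (2; 1,1,1)
  {7,9}:  v_{7} + v_{9} = v_{0} + v_{3} + v_{5}  ⇒ sig = (2; 1,1,1)
  {6,7}:  v_{6} + v_{7} = v_{0} + v_{1} + 2·v_{3} + 2·v_{5}  ⇒ sig = (2; 1,1,2,2)
  {0,4,6}:  v_{0} + v_{4} + v_{6} = v_{9}  ⇒ sig = (3; 1)
  {1,4,7}:  v_{1} + v_{4} + v_{7} = v_{2}  ⇒ sig = (3; 1)
  {1,4,9}:  v_{1} + v_{4} + v_{9} = v_{10}  ⇒ sig = (3; 1)
  {3,5,10}:  v_{3} + v_{5} + v_{10} = v_{4} + v_{6}  ⇒ sig = (3; 1,1)
  {3,5,8}:  v_{3} + v_{5} + v_{8} = v_{4} + v_{6} + v_{9}  ⇒ sig = (3; 1,1,1)
  {0,6,10}:  v_{0} + v_{6} + v_{10} = v_{1} + 2·v_{9}  ⇒ sig = (3; 1,2)
  {0,6,8}:  v_{0} + v_{6} + v_{8} = v_{1} + 3·v_{9}  ⇒ sig = (3; 1,3)
  {1,4,8}:  v_{1} + v_{4} + v_{8} = 2·v_{10}  ⇒ sig = (3; 2)
  {0,2,3,5}:  v_{0} + v_{2} + v_{3} + v_{5} = v_{7}  ⇒ sig = (4; 1)
  {1,3,5,9}:  v_{1} + v_{3} + v_{5} + v_{9} = v_{6}  ⇒ sig = (4; 1)
  {0,1,3,4,5}:  v_{0} + v_{1} + v_{3} + v_{4} + v_{5} = 0  ⇒ sig = (5; —)

Sorted signature multiset PRS(X):
    (2; —)
    (2; —)
    (2; 1)
    (2; 1)
    (2; 1)
    (2; 1,1)
    (2; 1,1,1)
    (2; 1,1,1)
    (2; 1,1,2,2)
    (3; 1)
    (3; 1)
    (3; 1)
    (3; 1,1)
    (3; 1,1,1)
    (3; 1,2)
    (3; 1,3)
    (3; 2)
    (4; 1)
    (4; 1)
    (5; —)


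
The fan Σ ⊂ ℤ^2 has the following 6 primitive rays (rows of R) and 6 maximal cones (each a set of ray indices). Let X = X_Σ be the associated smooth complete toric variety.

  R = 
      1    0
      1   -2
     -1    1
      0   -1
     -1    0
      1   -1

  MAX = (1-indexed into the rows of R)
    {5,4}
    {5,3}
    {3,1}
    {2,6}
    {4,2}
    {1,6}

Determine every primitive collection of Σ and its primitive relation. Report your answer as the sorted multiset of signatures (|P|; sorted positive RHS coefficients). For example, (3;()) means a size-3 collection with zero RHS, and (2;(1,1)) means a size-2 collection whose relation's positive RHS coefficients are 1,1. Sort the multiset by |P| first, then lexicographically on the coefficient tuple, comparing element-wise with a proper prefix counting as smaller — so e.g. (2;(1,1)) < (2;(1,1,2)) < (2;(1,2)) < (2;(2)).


Δ(Σ) — 6 vertices, 9 min non-faces:

  • {1,5}:  v_{1} + v_{5} = 0  →  sig = (2;())
  • {3,6}:  v_{3} + v_{6} = 0  →  sig = (2;())
  • {1,4}:  v_{1} + v_{4} = v_{6}  →  sig = (2;(1))
  • {2,3}:  v_{2} + v_{3} = v_{4}  →  sig = (2;(1))
  • {3,4}:  v_{3} + v_{4} = v_{5}  →  sig = (2;(1))
  • {4,6}:  v_{4} + v_{6} = v_{2}  →  sig = (2;(1))
  • {5,6}:  v_{5} + v_{6} = v_{4}  →  sig = (2;(1))
  • {1,2}:  v_{1} + v_{2} = 2·v_{6}  →  sig = (2;(2))
  • {2,5}:  v_{2} + v_{5} = 2·v_{4}  →  sig = (2;(2))

Hence PRS(X_Σ) =
    (2;())
    (2;())
    (2;(1))
    (2;(1))
    (2;(1))
    (2;(1))
    (2;(1))
    (2;(2))
    (2;(2))


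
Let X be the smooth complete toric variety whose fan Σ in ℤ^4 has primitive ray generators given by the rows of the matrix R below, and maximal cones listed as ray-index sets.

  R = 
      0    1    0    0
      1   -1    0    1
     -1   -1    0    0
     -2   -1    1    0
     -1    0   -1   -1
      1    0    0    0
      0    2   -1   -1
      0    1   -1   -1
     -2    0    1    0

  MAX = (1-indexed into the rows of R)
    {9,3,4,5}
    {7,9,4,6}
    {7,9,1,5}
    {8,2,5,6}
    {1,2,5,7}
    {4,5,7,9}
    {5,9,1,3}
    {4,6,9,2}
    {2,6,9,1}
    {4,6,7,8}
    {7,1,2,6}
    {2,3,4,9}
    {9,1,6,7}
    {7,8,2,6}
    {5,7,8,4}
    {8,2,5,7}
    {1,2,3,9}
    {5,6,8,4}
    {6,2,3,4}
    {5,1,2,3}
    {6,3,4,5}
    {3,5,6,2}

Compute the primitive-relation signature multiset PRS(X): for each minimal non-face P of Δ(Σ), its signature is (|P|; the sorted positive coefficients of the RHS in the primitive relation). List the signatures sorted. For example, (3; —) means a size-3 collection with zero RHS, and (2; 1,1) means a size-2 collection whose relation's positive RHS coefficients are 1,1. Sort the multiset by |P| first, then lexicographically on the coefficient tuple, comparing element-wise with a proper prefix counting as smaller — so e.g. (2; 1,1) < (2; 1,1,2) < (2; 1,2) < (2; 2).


15 minimal non-faces of Δ(Σ) (on 9 rays):

  {1,4}:  v_{1} + v_{4} = v_{9}  ⟹  sig = (2; 1)
  {1,8}:  v_{1} + v_{8} = v_{7}  ⟹  sig = (2; 1)
  {3,8}:  v_{3} + v_{8} = v_{5}  ⟹  sig = (2; 1)
  {3,7}:  v_{3} + v_{7} = v_{1} + v_{5}  ⟹  sig = (2; 1,1)
  {8,9}:  v_{8} + v_{9} = v_{4} + v_{7}  ⟹  sig = (2; 1,1)
  {1,3,6}:  v_{1} + v_{3} + v_{6} = 0  ⟹  sig = (3; —)
  {1,5,6}:  v_{1} + v_{5} + v_{6} = v_{8}  ⟹  sig = (3; 1)
  {2,4,8}:  v_{2} + v_{4} + v_{8} = v_{3}  ⟹  sig = (3; 1)
  {3,6,9}:  v_{3} + v_{6} + v_{9} = v_{4}  ⟹  sig = (3; 1)
  {2,4,7}:  v_{2} + v_{4} + v_{7} = v_{1} + v_{3}  ⟹  sig = (3; 1,1)
  {5,6,9}:  v_{5} + v_{6} + v_{9} = v_{4} + v_{8}  ⟹  sig = (3; 1,1)
  {2,5,9}:  v_{2} + v_{5} + v_{9} = v_{1} + 2·v_{3}  ⟹  sig = (3; 1,2)
  {2,7,9}:  v_{2} + v_{7} + v_{9} = 2·v_{1} + v_{3}  ⟹  sig = (3; 1,2)
  {2,4,5}:  v_{2} + v_{4} + v_{5} = 2·v_{3}  ⟹  sig = (3; 2)
  {5,6,7}:  v_{5} + v_{6} + v_{7} = 2·v_{8}  ⟹  sig = (3; 2)

Hence PRS(X_Σ) =
    |P|=2: 5 collections, coeffs (1), (1), (1), (1,1), (1,1)
    |P|=3: 10 collections, coeffs (), (1), (1), (1), (1,1), (1,1), (1,2), (1,2), (2), (2)


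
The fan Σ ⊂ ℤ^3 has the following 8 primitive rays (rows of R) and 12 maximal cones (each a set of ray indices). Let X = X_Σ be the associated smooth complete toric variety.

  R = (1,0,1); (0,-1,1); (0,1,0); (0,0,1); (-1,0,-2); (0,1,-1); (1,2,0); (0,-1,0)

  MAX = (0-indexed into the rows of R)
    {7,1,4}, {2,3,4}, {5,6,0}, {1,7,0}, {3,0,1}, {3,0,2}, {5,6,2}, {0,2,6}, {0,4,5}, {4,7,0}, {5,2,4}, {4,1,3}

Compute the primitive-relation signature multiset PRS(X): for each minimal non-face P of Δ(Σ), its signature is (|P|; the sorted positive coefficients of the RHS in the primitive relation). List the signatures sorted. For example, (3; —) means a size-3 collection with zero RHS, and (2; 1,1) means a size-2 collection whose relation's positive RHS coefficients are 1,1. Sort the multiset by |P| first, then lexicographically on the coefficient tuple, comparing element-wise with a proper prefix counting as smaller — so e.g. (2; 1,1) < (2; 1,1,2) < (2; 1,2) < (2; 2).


14 collections generate NE(X_Σ); each relation:

  P = {1,5}:  v_{1} + v_{5} = 0  →  sig = (2; —)
  P = {2,7}:  v_{2} + v_{7} = 0  →  sig = (2; —)
  P = {1,2}:  v_{1} + v_{2} = v_{3}  →  sig = (2; 1)
  P = {3,5}:  v_{3} + v_{5} = v_{2}  →  sig = (2; 1)
  P = {3,7}:  v_{3} + v_{7} = v_{1}  →  sig = (2; 1)
  P = {1,6}:  v_{1} + v_{6} = v_{0} + v_{2}  →  sig = (2; 1,1)
  P = {5,7}:  v_{5} + v_{7} = v_{0} + v_{4}  →  sig = (2; 1,1)
  P = {6,7}:  v_{6} + v_{7} = v_{0} + v_{5}  →  sig = (2; 1,1)
  P = {3,6}:  v_{3} + v_{6} = v_{0} + 2·v_{2}  →  sig = (2; 1,2)
  P = {4,6}:  v_{4} + v_{6} = 2·v_{5}  →  sig = (2; 2)
  P = {0,3,4}:  v_{0} + v_{3} + v_{4} = 0  →  sig = (3; —)
  P = {0,1,4}:  v_{0} + v_{1} + v_{4} = v_{7}  →  sig = (3; 1)
  P = {0,2,4}:  v_{0} + v_{2} + v_{4} = v_{5}  →  sig = (3; 1)
  P = {0,2,5}:  v_{0} + v_{2} + v_{5} = v_{6}  →  sig = (3; 1)

Signatures (|P|; sorted positive RHS coefficients), sorted:
{ (2; —) ×2,  (2; 1) ×3,  (2; 1,1) ×3,  (2; 1,2),  (2; 2),  (3; —),  (3; 1) ×3 }


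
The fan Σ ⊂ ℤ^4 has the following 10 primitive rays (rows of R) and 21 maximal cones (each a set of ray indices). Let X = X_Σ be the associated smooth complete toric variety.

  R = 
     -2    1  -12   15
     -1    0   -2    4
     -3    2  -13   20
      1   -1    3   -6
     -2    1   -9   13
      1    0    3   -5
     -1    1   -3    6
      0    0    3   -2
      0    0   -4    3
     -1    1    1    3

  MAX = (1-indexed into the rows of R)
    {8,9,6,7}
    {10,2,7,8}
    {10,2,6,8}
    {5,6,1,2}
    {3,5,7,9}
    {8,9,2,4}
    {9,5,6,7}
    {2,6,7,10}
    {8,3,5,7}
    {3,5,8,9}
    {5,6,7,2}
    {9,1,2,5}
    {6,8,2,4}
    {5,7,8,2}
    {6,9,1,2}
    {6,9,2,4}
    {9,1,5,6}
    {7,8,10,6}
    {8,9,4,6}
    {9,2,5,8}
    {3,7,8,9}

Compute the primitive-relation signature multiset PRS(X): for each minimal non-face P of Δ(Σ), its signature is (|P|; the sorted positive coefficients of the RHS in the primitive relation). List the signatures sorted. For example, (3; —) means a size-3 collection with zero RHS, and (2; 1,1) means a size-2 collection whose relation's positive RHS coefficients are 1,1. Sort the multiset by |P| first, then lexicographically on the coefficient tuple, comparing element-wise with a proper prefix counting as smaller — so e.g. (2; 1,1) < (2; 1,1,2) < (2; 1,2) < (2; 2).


Δ(Σ) — 10 vertices, 20 min non-faces:

  P = {4,7}:  v_{4} + v_{7} = 0  →  sig = (2; —)
  P = {1,8}:  v_{1} + v_{8} = v_{5}  →  sig = (2; 1)
  P = {9,10}:  v_{9} + v_{10} = v_{7}  →  sig = (2; 1)
  P = {4,5}:  v_{4} + v_{5} = v_{2} + v_{9}  →  sig = (2; 1,1)
  P = {3,4}:  v_{3} + v_{4} = v_{5} + v_{8} + v_{9}  →  sig = (2; 1,1,1)
  P = {4,10}:  v_{4} + v_{10} = v_{2} + v_{6} + v_{8}  →  sig = (2; 1,1,1)
  P = {1,10}:  v_{1} + v_{10} = v_{2} + v_{5} + v_{6} + v_{7}  →  sig = (2; 1,1,1,1)
  P = {1,3}:  v_{1} + v_{3} = 2·v_{5} + v_{7} + v_{9}  →  sig = (2; 1,1,2)
  P = {3,10}:  v_{3} + v_{10} = v_{5} + 2·v_{7} + v_{8}  →  sig = (2; 1,1,2)
  P = {1,7}:  v_{1} + v_{7} = 2·v_{5} + v_{6}  →  sig = (2; 1,2)
  P = {2,3}:  v_{2} + v_{3} = 2·v_{5} + v_{8}  →  sig = (2; 1,2)
  P = {3,6}:  v_{3} + v_{6} = 2·v_{7} + v_{9}  →  sig = (2; 1,2)
  P = {5,10}:  v_{5} + v_{10} = v_{2} + 2·v_{7}  →  sig = (2; 1,2)
  P = {1,4}:  v_{1} + v_{4} = 2·v_{2} + v_{6} + 2·v_{9}  →  sig = (2; 1,2,2)
  P = {2,7,9}:  v_{2} + v_{7} + v_{9} = v_{5}  →  sig = (3; 1)
  P = {5,6,8}:  v_{5} + v_{6} + v_{8} = v_{7}  →  sig = (3; 1)
  P = {2,6,8,9}:  v_{2} + v_{6} + v_{8} + v_{9} = 0  →  sig = (4; —)
  P = {2,5,6,9}:  v_{2} + v_{5} + v_{6} + v_{9} = v_{1}  →  sig = (4; 1)
  P = {2,6,7,8}:  v_{2} + v_{6} + v_{7} + v_{8} = v_{10}  →  sig = (4; 1)
  P = {5,7,8,9}:  v_{5} + v_{7} + v_{8} + v_{9} = v_{3}  →  sig = (4; 1)

so the primitive-relation signature multiset is
    |P|=2: 14 collections, coeffs (), (1), (1), (1,1), (1,1,1), (1,1,1), (1,1,1,1), (1,1,2), (1,1,2), (1,2), (1,2), (1,2), (1,2), (1,2,2)
    |P|=3: 2 collections, coeffs (1), (1)
    |P|=4: 4 collections, coeffs (), (1), (1), (1)


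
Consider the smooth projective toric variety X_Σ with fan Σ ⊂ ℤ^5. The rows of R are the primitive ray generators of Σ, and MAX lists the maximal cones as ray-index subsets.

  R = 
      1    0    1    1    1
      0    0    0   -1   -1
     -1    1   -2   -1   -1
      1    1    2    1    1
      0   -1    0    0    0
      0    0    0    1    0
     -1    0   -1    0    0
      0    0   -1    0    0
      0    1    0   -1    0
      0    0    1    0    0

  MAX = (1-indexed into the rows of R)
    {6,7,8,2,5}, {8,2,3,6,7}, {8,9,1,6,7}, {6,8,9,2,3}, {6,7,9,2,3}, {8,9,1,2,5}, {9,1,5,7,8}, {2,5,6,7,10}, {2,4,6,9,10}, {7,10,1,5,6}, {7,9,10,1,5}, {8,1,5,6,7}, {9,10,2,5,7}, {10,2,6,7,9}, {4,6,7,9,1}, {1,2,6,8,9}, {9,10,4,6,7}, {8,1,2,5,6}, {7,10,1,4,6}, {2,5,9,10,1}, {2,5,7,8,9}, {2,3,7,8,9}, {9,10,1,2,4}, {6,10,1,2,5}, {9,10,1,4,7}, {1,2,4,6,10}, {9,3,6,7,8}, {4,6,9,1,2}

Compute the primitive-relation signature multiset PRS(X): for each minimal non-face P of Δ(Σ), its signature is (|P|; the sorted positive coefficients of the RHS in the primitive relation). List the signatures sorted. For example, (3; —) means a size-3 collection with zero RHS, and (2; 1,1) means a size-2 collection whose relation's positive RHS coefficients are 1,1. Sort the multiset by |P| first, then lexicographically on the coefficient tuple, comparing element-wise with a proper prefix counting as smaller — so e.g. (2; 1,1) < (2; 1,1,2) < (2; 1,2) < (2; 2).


The 12 primitive collections of Σ (r=10, n=5):

  {8,10}:  v_{8} + v_{10} = 0 ; sig = (2; —)
  {4,5}:  v_{4} + v_{5} = v_{1} + v_{10} ; sig = (2; 1,1)
  {1,3}:  v_{1} + v_{3} = v_{6} + v_{8} + v_{9} ; sig = (2; 1,1,1)
  {3,5}:  v_{3} + v_{5} = v_{2} + v_{7} + v_{8} ; sig = (2; 1,1,1)
  {4,8}:  v_{4} + v_{8} = v_{1} + v_{6} + v_{9} ; sig = (2; 1,1,1)
  {3,10}:  v_{3} + v_{10} = v_{2} + v_{6} + v_{7} + v_{9} ; sig = (2; 1,1,1,1)
  {3,4}:  v_{3} + v_{4} = 2·v_{6} + 2·v_{9} ; sig = (2; 2,2)
  {1,2,7}:  v_{1} + v_{2} + v_{7} = 0 ; sig = (3; —)
  {5,6,9}:  v_{5} + v_{6} + v_{9} = 0 ; sig = (3; —)
  {2,4,7}:  v_{2} + v_{4} + v_{7} = v_{6} + v_{9} + v_{10} ; sig = (3; 1,1,1)
  {1,6,9,10}:  v_{1} + v_{6} + v_{9} + v_{10} = v_{4} ; sig = (4; 1)
  {2,6,7,8,9}:  v_{2} + v_{6} + v_{7} + v_{8} + v_{9} = v_{3} ; sig = (5; 1)

Sorted signature multiset PRS(X):
    (2; —)
    (2; 1,1)
    (2; 1,1,1)
    (2; 1,1,1)
    (2; 1,1,1)
    (2; 1,1,1,1)
    (2; 2,2)
    (3; —)
    (3; —)
    (3; 1,1,1)
    (4; 1)
    (5; 1)


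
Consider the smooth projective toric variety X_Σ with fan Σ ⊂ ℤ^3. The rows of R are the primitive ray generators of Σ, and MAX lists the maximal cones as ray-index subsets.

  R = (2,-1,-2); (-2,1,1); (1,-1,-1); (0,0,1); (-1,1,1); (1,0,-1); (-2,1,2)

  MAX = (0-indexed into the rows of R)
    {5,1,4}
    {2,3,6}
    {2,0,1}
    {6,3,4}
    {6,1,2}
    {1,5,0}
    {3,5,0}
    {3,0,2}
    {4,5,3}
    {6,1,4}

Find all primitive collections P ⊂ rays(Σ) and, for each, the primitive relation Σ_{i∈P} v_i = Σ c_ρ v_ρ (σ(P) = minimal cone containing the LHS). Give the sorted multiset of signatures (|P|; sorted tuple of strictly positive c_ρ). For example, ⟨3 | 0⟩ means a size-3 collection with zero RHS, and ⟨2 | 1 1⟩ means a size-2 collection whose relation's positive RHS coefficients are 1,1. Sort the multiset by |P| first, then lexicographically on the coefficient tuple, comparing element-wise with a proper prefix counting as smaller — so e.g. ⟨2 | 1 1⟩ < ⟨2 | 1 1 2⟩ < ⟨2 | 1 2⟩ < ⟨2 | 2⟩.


Primitive collections (6):

  P={0,6}:  v_{0} + v_{6} = 0 ; sig = ⟨2 | 0⟩
  P={2,4}:  v_{2} + v_{4} = 0 ; sig = ⟨2 | 0⟩
  P={0,4}:  v_{0} + v_{4} = v_{5} ; sig = ⟨2 | 1⟩
  P={1,3}:  v_{1} + v_{3} = v_{6} ; sig = ⟨2 | 1⟩
  P={2,5}:  v_{2} + v_{5} = v_{0} ; sig = ⟨2 | 1⟩
  P={5,6}:  v_{5} + v_{6} = v_{4} ; sig = ⟨2 | 1⟩

so the primitive-relation signature multiset is
[⟨2 | 0⟩, ⟨2 | 0⟩, ⟨2 | 1⟩, ⟨2 | 1⟩, ⟨2 | 1⟩, ⟨2 | 1⟩]


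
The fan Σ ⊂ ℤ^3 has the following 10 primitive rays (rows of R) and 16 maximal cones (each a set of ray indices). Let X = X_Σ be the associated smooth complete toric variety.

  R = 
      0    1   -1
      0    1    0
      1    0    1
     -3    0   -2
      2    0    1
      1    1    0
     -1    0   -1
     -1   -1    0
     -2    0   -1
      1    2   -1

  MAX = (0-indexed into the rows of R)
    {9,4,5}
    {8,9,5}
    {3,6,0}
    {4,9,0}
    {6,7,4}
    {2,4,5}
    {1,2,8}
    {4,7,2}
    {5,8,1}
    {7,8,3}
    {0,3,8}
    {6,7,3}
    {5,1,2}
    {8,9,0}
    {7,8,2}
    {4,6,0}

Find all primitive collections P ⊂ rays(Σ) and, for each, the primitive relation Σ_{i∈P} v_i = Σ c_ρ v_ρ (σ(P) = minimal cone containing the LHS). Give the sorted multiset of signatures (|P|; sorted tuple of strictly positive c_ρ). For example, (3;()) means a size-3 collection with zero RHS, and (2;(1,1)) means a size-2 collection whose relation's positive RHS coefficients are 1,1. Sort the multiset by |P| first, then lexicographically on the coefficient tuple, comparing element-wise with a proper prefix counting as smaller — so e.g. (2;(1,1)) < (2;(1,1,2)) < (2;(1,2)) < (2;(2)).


The 22 primitive collections of Σ (r=10, n=3):

  P = {2,6}:  v_{2} + v_{6} = 0  ⟹  sig = (2;())
  P = {4,8}:  v_{4} + v_{8} = 0  ⟹  sig = (2;())
  P = {5,7}:  v_{5} + v_{7} = 0  ⟹  sig = (2;())
  P = {0,2}:  v_{0} + v_{2} = v_{5}  ⟹  sig = (2;(1))
  P = {0,5}:  v_{0} + v_{5} = v_{9}  ⟹  sig = (2;(1))
  P = {0,7}:  v_{0} + v_{7} = v_{6}  ⟹  sig = (2;(1))
  P = {2,3}:  v_{2} + v_{3} = v_{8}  ⟹  sig = (2;(1))
  P = {3,4}:  v_{3} + v_{4} = v_{6}  ⟹  sig = (2;(1))
  P = {5,6}:  v_{5} + v_{6} = v_{0}  ⟹  sig = (2;(1))
  P = {6,8}:  v_{6} + v_{8} = v_{3}  ⟹  sig = (2;(1))
  P = {7,9}:  v_{7} + v_{9} = v_{0}  ⟹  sig = (2;(1))
  P = {1,4}:  v_{1} + v_{4} = v_{2} + v_{5}  ⟹  sig = (2;(1,1))
  P = {1,6}:  v_{1} + v_{6} = v_{5} + v_{8}  ⟹  sig = (2;(1,1))
  P = {1,7}:  v_{1} + v_{7} = v_{2} + v_{8}  ⟹  sig = (2;(1,1))
  P = {3,5}:  v_{3} + v_{5} = v_{0} + v_{8}  ⟹  sig = (2;(1,1))
  P = {0,1}:  v_{0} + v_{1} = 2·v_{5} + v_{8}  ⟹  sig = (2;(1,2))
  P = {1,3}:  v_{1} + v_{3} = v_{5} + 2·v_{8}  ⟹  sig = (2;(1,2))
  P = {3,9}:  v_{3} + v_{9} = 2·v_{0} + v_{8}  ⟹  sig = (2;(1,2))
  P = {1,9}:  v_{1} + v_{9} = 3·v_{5} + v_{8}  ⟹  sig = (2;(1,3))
  P = {2,9}:  v_{2} + v_{9} = 2·v_{5}  ⟹  sig = (2;(2))
  P = {6,9}:  v_{6} + v_{9} = 2·v_{0}  ⟹  sig = (2;(2))
  P = {2,5,8}:  v_{2} + v_{5} + v_{8} = v_{1}  ⟹  sig = (3;(1))

Signatures (|P|; sorted positive RHS coefficients), sorted:
    (2;())
    (2;())
    (2;())
    (2;(1))
    (2;(1))
    (2;(1))
    (2;(1))
    (2;(1))
    (2;(1))
    (2;(1))
    (2;(1))
    (2;(1,1))
    (2;(1,1))
    (2;(1,1))
    (2;(1,1))
    (2;(1,2))
    (2;(1,2))
    (2;(1,2))
    (2;(1,3))
    (2;(2))
    (2;(2))
    (3;(1))


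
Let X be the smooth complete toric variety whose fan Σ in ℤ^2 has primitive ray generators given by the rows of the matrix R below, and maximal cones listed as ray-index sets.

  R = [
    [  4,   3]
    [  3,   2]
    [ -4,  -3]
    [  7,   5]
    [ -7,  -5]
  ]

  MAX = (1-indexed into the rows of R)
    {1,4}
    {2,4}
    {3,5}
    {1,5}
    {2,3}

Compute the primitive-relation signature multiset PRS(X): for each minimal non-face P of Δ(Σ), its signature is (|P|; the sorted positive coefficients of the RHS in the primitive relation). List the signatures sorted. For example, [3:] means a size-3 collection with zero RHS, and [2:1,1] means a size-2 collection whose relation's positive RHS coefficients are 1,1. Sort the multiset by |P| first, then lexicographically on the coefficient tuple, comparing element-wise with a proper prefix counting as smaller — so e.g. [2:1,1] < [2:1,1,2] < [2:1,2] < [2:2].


Σ has 5 primitive collections:

  P={1,3}:  v_{1} + v_{3} = 0  so sig = [2:]
  P={4,5}:  v_{4} + v_{5} = 0  so sig = [2:]
  P={1,2}:  v_{1} + v_{2} = v_{4}  so sig = [2:1]
  P={2,5}:  v_{2} + v_{5} = v_{3}  so sig = [2:1]
  P={3,4}:  v_{3} + v_{4} = v_{2}  so sig = [2:1]

Signatures (|P|; sorted positive RHS coefficients), sorted:
    |P|=2: 5 collections, coeffs (), (), (1), (1), (1)


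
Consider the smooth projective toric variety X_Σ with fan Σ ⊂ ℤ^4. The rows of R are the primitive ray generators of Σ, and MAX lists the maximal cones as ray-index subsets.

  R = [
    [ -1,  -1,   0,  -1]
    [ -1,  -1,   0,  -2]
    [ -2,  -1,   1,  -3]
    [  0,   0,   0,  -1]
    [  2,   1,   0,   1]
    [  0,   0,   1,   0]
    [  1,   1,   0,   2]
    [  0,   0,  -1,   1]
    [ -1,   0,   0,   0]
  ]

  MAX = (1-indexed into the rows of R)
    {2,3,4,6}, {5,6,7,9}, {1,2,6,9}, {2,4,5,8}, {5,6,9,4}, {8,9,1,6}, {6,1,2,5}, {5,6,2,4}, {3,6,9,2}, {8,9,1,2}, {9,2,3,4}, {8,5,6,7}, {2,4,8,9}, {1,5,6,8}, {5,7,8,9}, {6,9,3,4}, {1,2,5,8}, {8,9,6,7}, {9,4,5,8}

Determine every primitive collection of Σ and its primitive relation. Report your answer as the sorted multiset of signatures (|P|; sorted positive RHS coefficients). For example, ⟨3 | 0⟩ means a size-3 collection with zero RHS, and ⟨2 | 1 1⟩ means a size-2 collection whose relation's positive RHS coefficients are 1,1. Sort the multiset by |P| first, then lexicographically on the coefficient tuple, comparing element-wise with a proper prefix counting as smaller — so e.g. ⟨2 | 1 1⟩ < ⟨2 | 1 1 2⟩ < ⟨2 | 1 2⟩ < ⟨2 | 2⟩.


Σ has 14 primitive collections:

  • {2,7}:  v_{2} + v_{7} = 0  ⇒ sig = ⟨2 | 0⟩
  • {1,4}:  v_{1} + v_{4} = v_{2}  ⇒ sig = ⟨2 | 1⟩
  • {1,7}:  v_{1} + v_{7} = v_{6} + v_{8}  ⇒ sig = ⟨2 | 1 1⟩
  • {3,8}:  v_{3} + v_{8} = v_{2} + v_{9}  ⇒ sig = ⟨2 | 1 1⟩
  • {4,7}:  v_{4} + v_{7} = v_{5} + v_{9}  ⇒ sig = ⟨2 | 1 1⟩
  • {3,7}:  v_{3} + v_{7} = v_{4} + v_{6} + v_{9}  ⇒ sig = ⟨2 | 1 1 1⟩
  • {1,3}:  v_{1} + v_{3} = 2·v_{2} + v_{6} + v_{9}  ⇒ sig = ⟨2 | 1 1 2⟩
  • {3,5}:  v_{3} + v_{5} = 2·v_{4} + v_{6}  ⇒ sig = ⟨2 | 1 2⟩
  • {1,5,9}:  v_{1} + v_{5} + v_{9} = 0  ⇒ sig = ⟨3 | 0⟩
  • {4,6,8}:  v_{4} + v_{6} + v_{8} = 0  ⇒ sig = ⟨3 | 0⟩
  • {2,5,9}:  v_{2} + v_{5} + v_{9} = v_{4}  ⇒ sig = ⟨3 | 1⟩
  • {2,6,8}:  v_{2} + v_{6} + v_{8} = v_{1}  ⇒ sig = ⟨3 | 1⟩
  • {2,4,6,9}:  v_{2} + v_{4} + v_{6} + v_{9} = v_{3}  ⇒ sig = ⟨4 | 1⟩
  • {5,6,8,9}:  v_{5} + v_{6} + v_{8} + v_{9} = v_{7}  ⇒ sig = ⟨4 | 1⟩

Sorted signature multiset PRS(X):
[⟨2 | 0⟩, ⟨2 | 1⟩, ⟨2 | 1 1⟩, ⟨2 | 1 1⟩, ⟨2 | 1 1⟩, ⟨2 | 1 1 1⟩, ⟨2 | 1 1 2⟩, ⟨2 | 1 2⟩, ⟨3 | 0⟩, ⟨3 | 0⟩, ⟨3 | 1⟩, ⟨3 | 1⟩, ⟨4 | 1⟩, ⟨4 | 1⟩]


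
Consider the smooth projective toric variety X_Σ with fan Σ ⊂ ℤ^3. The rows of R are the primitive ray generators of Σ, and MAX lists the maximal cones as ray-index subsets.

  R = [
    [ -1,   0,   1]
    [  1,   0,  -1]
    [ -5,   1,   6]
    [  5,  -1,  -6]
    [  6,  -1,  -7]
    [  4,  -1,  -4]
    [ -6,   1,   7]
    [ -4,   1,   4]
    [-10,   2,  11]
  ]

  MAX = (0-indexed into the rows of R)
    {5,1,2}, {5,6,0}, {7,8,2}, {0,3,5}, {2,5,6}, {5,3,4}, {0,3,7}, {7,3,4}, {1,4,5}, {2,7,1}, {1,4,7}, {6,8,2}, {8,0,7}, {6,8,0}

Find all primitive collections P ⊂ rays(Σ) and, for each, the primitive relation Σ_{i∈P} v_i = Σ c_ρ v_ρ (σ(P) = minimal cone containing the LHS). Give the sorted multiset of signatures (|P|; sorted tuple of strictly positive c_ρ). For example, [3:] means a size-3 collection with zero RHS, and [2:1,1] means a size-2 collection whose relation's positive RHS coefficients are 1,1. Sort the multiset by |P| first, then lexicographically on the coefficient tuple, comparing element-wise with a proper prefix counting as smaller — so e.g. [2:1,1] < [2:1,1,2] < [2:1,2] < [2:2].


15 collections generate NE(X_Σ); each relation:

  {0,1}:  v_{0} + v_{1} = 0  so sig = [2:]
  {2,3}:  v_{2} + v_{3} = 0  so sig = [2:]
  {4,6}:  v_{4} + v_{6} = 0  so sig = [2:]
  {5,7}:  v_{5} + v_{7} = 0  so sig = [2:]
  {0,2}:  v_{0} + v_{2} = v_{6}  so sig = [2:1]
  {0,4}:  v_{0} + v_{4} = v_{3}  so sig = [2:1]
  {1,3}:  v_{1} + v_{3} = v_{4}  so sig = [2:1]
  {1,6}:  v_{1} + v_{6} = v_{2}  so sig = [2:1]
  {2,4}:  v_{2} + v_{4} = v_{1}  so sig = [2:1]
  {3,6}:  v_{3} + v_{6} = v_{0}  so sig = [2:1]
  {4,8}:  v_{4} + v_{8} = v_{7}  so sig = [2:1]
  {5,8}:  v_{5} + v_{8} = v_{6}  so sig = [2:1]
  {6,7}:  v_{6} + v_{7} = v_{8}  so sig = [2:1]
  {1,8}:  v_{1} + v_{8} = v_{2} + v_{7}  so sig = [2:1,1]
  {3,8}:  v_{3} + v_{8} = v_{0} + v_{7}  so sig = [2:1,1]

Signatures (|P|; sorted positive RHS coefficients), sorted:
    |P|=2: 15 collections, coeffs (), (), (), (), (1), (1), (1), (1), (1), (1), (1), (1), (1), (1,1), (1,1)


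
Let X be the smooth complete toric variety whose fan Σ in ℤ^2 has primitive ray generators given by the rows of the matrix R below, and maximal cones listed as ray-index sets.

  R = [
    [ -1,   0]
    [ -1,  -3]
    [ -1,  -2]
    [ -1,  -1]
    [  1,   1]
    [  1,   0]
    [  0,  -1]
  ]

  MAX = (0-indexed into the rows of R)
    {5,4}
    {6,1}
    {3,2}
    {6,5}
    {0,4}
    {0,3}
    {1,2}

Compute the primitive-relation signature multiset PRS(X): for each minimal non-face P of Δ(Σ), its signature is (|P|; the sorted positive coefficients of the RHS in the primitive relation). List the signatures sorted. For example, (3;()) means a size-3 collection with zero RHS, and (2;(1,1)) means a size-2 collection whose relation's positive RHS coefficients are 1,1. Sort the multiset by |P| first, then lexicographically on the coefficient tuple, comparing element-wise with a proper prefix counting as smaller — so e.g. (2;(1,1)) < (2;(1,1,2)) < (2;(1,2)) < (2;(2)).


|primitive collections| = 14. Relations:

  • {0,5}:  v_{0} + v_{5} = 0 — sig = (2;())
  • {3,4}:  v_{3} + v_{4} = 0 — sig = (2;())
  • {0,6}:  v_{0} + v_{6} = v_{3} — sig = (2;(1))
  • {2,4}:  v_{2} + v_{4} = v_{6} — sig = (2;(1))
  • {2,6}:  v_{2} + v_{6} = v_{1} — sig = (2;(1))
  • {3,5}:  v_{3} + v_{5} = v_{6} — sig = (2;(1))
  • {3,6}:  v_{3} + v_{6} = v_{2} — sig = (2;(1))
  • {4,6}:  v_{4} + v_{6} = v_{5} — sig = (2;(1))
  • {0,1}:  v_{0} + v_{1} = v_{2} + v_{3} — sig = (2;(1,1))
  • {0,2}:  v_{0} + v_{2} = 2·v_{3} — sig = (2;(2))
  • {1,3}:  v_{1} + v_{3} = 2·v_{2} — sig = (2;(2))
  • {1,4}:  v_{1} + v_{4} = 2·v_{6} — sig = (2;(2))
  • {2,5}:  v_{2} + v_{5} = 2·v_{6} — sig = (2;(2))
  • {1,5}:  v_{1} + v_{5} = 3·v_{6} — sig = (2;(3))

Hence PRS(X_Σ) =
{ (2;()) ×2,  (2;(1)) ×6,  (2;(1,1)),  (2;(2)) ×4,  (2;(3)) }


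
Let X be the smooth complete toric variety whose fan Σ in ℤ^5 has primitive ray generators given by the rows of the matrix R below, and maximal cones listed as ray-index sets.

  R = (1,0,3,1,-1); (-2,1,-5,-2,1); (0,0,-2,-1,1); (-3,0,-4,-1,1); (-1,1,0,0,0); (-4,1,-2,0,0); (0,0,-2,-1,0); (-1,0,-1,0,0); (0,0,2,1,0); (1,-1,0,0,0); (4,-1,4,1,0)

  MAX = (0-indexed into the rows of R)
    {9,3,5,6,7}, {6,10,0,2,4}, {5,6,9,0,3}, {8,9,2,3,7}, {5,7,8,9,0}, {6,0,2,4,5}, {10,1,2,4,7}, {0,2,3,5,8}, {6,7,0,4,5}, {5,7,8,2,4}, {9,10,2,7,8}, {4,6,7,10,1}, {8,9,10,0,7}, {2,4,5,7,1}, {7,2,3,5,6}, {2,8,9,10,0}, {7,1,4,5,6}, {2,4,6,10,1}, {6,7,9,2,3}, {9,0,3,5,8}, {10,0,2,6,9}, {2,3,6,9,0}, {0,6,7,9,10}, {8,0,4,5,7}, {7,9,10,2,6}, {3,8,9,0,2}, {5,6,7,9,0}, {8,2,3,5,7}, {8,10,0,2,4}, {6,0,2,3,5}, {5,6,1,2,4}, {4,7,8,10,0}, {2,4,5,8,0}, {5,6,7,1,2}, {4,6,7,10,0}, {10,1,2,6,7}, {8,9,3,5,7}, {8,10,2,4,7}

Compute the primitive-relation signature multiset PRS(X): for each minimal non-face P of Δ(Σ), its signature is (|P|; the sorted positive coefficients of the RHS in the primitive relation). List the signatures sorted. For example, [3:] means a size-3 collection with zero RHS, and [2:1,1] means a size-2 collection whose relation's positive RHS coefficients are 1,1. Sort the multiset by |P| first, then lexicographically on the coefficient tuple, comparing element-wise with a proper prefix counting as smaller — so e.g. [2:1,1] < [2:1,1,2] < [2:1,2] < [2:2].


The 13 primitive collections of Σ (r=11, n=5):

  {4,9}:  v_{4} + v_{9} = 0  ⟹  sig = [2:]
  {6,8}:  v_{6} + v_{8} = 0  ⟹  sig = [2:]
  {5,10}:  v_{5} + v_{10} = v_{8}  ⟹  sig = [2:1]
  {0,1}:  v_{0} + v_{1} = v_{4} + v_{6}  ⟹  sig = [2:1,1]
  {3,4}:  v_{3} + v_{4} = v_{2} + v_{5}  ⟹  sig = [2:1,1]
  {1,8}:  v_{1} + v_{8} = v_{2} + v_{4} + v_{7}  ⟹  sig = [2:1,1,1]
  {1,9}:  v_{1} + v_{9} = v_{2} + v_{6} + v_{7}  ⟹  sig = [2:1,1,1]
  {3,10}:  v_{3} + v_{10} = v_{2} + v_{8} + v_{9}  ⟹  sig = [2:1,1,1]
  {1,3}:  v_{1} + v_{3} = 2·v_{2} + v_{5} + v_{6} + v_{7}  ⟹  sig = [2:1,1,1,2]
  {0,2,7}:  v_{0} + v_{2} + v_{7} = 0  ⟹  sig = [3:]
  {2,5,9}:  v_{2} + v_{5} + v_{9} = v_{3}  ⟹  sig = [3:1]
  {0,3,7}:  v_{0} + v_{3} + v_{7} = v_{5} + v_{9}  ⟹  sig = [3:1,1]
  {2,4,6,7}:  v_{2} + v_{4} + v_{6} + v_{7} = v_{1}  ⟹  sig = [4:1]

Hence PRS(X_Σ) =
    [2:]
    [2:]
    [2:1]
    [2:1,1]
    [2:1,1]
    [2:1,1,1]
    [2:1,1,1]
    [2:1,1,1]
    [2:1,1,1,2]
    [3:]
    [3:1]
    [3:1,1]
    [4:1]


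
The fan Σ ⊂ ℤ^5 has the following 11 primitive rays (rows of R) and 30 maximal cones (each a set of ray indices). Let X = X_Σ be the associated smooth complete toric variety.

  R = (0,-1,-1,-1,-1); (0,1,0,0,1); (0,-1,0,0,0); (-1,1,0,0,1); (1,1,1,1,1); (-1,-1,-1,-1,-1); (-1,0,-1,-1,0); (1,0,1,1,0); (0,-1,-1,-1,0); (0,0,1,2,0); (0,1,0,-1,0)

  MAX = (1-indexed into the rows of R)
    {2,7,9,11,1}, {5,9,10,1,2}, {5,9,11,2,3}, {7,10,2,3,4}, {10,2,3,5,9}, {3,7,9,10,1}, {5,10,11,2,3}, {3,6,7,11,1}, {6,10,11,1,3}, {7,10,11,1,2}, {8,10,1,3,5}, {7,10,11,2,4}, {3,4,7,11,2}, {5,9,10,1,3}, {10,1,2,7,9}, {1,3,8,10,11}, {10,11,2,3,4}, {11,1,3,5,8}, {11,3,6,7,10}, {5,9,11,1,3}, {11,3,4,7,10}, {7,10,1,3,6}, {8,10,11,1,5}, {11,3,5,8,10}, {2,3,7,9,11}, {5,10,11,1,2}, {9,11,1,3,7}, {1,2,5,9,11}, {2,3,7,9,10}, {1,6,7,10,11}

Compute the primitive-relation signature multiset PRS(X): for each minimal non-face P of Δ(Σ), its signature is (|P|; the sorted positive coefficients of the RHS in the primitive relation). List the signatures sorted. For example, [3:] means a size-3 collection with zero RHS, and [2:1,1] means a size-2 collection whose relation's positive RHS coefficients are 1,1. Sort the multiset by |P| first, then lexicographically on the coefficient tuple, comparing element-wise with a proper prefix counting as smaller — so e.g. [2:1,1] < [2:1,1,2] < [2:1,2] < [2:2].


Minimal non-faces — 18 found among 11 rays, 30 max cones:

  P = {5,6}:  v_{5} + v_{6} = 0  so sig = [2:]
  P = {7,8}:  v_{7} + v_{8} = 0  so sig = [2:]
  P = {1,4}:  v_{1} + v_{4} = v_{7}  so sig = [2:1]
  P = {2,6}:  v_{2} + v_{6} = v_{7}  so sig = [2:1]
  P = {2,8}:  v_{2} + v_{8} = v_{5}  so sig = [2:1]
  P = {5,7}:  v_{5} + v_{7} = v_{2}  so sig = [2:1]
  P = {4,9}:  v_{4} + v_{9} = v_{2} + v_{3} + v_{7}  so sig = [2:1,1,1]
  P = {6,9}:  v_{6} + v_{9} = v_{1} + v_{3} + v_{7}  so sig = [2:1,1,1]
  P = {8,9}:  v_{8} + v_{9} = v_{1} + v_{3} + v_{5}  so sig = [2:1,1,1]
  P = {4,8}:  v_{4} + v_{8} = v_{2} + v_{3} + v_{10} + v_{11}  so sig = [2:1,1,1,1]
  P = {6,8}:  v_{6} + v_{8} = v_{1} + v_{3} + v_{10} + v_{11}  so sig = [2:1,1,1,1]
  P = {4,5}:  v_{4} + v_{5} = 2·v_{2} + v_{3} + v_{10} + v_{11}  so sig = [2:1,1,1,2]
  P = {4,6}:  v_{4} + v_{6} = v_{3} + 2·v_{7} + v_{10} + v_{11}  so sig = [2:1,1,1,2]
  P = {9,10,11}:  v_{9} + v_{10} + v_{11} = 0  so sig = [3:]
  P = {1,2,3}:  v_{1} + v_{2} + v_{3} = v_{9}  so sig = [3:1]
  P = {1,3,5,10,11}:  v_{1} + v_{3} + v_{5} + v_{10} + v_{11} = v_{8}  so sig = [5:1]
  P = {1,3,7,10,11}:  v_{1} + v_{3} + v_{7} + v_{10} + v_{11} = v_{6}  so sig = [5:1]
  P = {2,3,7,10,11}:  v_{2} + v_{3} + v_{7} + v_{10} + v_{11} = v_{4}  so sig = [5:1]

Hence PRS(X_Σ) =
    |P|=2: 13 collections, coeffs (), (), (1), (1), (1), (1), (1,1,1), (1,1,1), (1,1,1), (1,1,1,1), (1,1,1,1), (1,1,1,2), (1,1,1,2)
    |P|=3: 2 collections, coeffs (), (1)
    |P|=5: 3 collections, coeffs (1), (1), (1)


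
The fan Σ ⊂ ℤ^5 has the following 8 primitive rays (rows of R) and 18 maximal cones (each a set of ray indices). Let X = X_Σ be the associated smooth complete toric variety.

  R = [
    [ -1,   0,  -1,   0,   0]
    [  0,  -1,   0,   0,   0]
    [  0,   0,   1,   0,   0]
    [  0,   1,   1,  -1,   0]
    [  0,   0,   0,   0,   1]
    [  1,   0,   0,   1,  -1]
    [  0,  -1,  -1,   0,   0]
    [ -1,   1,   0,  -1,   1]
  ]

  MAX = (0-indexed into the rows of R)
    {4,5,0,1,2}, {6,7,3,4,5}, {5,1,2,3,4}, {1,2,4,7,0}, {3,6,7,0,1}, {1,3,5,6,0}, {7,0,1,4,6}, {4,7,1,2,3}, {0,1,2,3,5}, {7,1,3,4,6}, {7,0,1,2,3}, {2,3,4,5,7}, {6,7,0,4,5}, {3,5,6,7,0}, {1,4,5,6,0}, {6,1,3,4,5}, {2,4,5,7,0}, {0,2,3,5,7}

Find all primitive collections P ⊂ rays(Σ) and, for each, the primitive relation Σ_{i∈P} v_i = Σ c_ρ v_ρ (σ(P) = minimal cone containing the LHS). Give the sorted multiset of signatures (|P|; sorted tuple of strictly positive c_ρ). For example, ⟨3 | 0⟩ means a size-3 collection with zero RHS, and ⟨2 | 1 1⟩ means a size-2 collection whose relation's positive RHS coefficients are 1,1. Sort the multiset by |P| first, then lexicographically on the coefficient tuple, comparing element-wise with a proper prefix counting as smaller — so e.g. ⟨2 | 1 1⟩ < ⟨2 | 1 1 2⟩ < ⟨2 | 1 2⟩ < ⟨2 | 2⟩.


3 collections generate NE(X_Σ); each relation:

  P = {2,6}:  v_{2} + v_{6} = v_{1} ; sig = ⟨2 | 1⟩
  P = {1,5,7}:  v_{1} + v_{5} + v_{7} = 0 ; sig = ⟨3 | 0⟩
  P = {0,3,4}:  v_{0} + v_{3} + v_{4} = v_{7} ; sig = ⟨3 | 1⟩

Sorted signature multiset PRS(X):
{ ⟨2 | 1⟩,  ⟨3 | 0⟩,  ⟨3 | 1⟩ }


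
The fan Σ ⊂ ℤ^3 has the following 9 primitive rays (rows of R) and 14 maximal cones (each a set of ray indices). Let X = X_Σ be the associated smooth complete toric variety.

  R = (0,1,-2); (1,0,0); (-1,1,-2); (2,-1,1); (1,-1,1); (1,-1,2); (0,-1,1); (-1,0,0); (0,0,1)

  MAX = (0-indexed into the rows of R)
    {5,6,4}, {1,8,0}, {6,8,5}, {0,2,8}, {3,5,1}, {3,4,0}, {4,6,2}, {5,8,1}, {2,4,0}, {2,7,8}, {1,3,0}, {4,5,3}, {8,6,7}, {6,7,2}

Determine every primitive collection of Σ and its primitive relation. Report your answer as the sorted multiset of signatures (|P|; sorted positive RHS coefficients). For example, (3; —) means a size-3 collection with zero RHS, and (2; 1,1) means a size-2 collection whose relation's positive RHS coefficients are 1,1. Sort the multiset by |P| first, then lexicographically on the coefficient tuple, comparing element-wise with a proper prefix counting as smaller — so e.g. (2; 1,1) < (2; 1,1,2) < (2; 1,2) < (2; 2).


16 minimal non-faces of Δ(Σ) (on 9 rays):

  P = {1,7}:  v_{1} + v_{7} = 0  so sig = (2; —)
  P = {2,5}:  v_{2} + v_{5} = 0  so sig = (2; —)
  P = {0,5}:  v_{0} + v_{5} = v_{1}  so sig = (2; 1)
  P = {0,7}:  v_{0} + v_{7} = v_{2}  so sig = (2; 1)
  P = {1,2}:  v_{1} + v_{2} = v_{0}  so sig = (2; 1)
  P = {1,4}:  v_{1} + v_{4} = v_{3}  so sig = (2; 1)
  P = {1,6}:  v_{1} + v_{6} = v_{4}  so sig = (2; 1)
  P = {3,7}:  v_{3} + v_{7} = v_{4}  so sig = (2; 1)
  P = {4,7}:  v_{4} + v_{7} = v_{6}  so sig = (2; 1)
  P = {4,8}:  v_{4} + v_{8} = v_{5}  so sig = (2; 1)
  P = {0,6}:  v_{0} + v_{6} = v_{2} + v_{4}  so sig = (2; 1,1)
  P = {2,3}:  v_{2} + v_{3} = v_{0} + v_{4}  so sig = (2; 1,1)
  P = {3,8}:  v_{3} + v_{8} = v_{1} + v_{5}  so sig = (2; 1,1)
  P = {5,7}:  v_{5} + v_{7} = v_{6} + v_{8}  so sig = (2; 1,1)
  P = {3,6}:  v_{3} + v_{6} = 2·v_{4}  so sig = (2; 2)
  P = {2,6,8}:  v_{2} + v_{6} + v_{8} = v_{7}  so sig = (3; 1)

so the primitive-relation signature multiset is
    (2; —)
    (2; —)
    (2; 1)
    (2; 1)
    (2; 1)
    (2; 1)
    (2; 1)
    (2; 1)
    (2; 1)
    (2; 1)
    (2; 1,1)
    (2; 1,1)
    (2; 1,1)
    (2; 1,1)
    (2; 2)
    (3; 1)
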